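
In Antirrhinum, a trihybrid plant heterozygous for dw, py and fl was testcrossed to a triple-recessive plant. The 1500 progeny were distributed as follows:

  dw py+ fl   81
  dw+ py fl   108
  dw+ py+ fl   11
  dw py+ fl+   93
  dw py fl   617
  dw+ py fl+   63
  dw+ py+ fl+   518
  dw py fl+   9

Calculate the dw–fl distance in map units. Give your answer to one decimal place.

14.7 map units

The two most frequent reciprocal classes, dw py fl and dw+ py+ fl+, are the parental types, so the F1 was dw py fl / dw+ py+ fl+.
The two rarest classes, dw py fl+ and dw+ py+ fl, are the double crossovers. Comparing them with the parentals, only the fl allele has switched, so fl is the middle locus and the order is py – fl – dw.
Crossovers in the fl–dw interval produce the single-crossover classes dw+ py fl and dw py+ fl+ (108 + 93 = 201) plus the double crossovers (20).
RF(fl–dw) = (201 + 20) / 1500 = 221/1500 = 0.1473 → 14.7 map units.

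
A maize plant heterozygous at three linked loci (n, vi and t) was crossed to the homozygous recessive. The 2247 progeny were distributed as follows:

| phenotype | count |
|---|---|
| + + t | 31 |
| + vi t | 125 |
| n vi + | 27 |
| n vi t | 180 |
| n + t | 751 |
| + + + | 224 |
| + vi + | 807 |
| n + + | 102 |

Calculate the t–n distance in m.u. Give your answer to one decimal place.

12.7 m.u.

The two most frequent reciprocal classes, n + t and + vi +, are the parental types, so the F1 was n + t / + vi +.
The two rarest classes, + + t and n vi +, are the double crossovers. Comparing them with the parentals, only the n allele has switched, so n is the middle locus and the order is vi – n – t.
Crossovers in the n–t interval produce the single-crossover classes n + + and + vi t (102 + 125 = 227) plus the double crossovers (58).
RF(n–t) = (227 + 58) / 2247 = 285/2247 = 0.1268 → 12.7 m.u.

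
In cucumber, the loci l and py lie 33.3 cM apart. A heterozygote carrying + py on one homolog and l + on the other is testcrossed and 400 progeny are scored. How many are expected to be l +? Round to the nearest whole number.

A map distance of 33.3 cM corresponds to a recombination frequency of 0.333.
The F1 is + py / l +, so l + is a parental gamete class with expected frequency (1 − r)/2 = 0.667/2 = 0.3335.
Expected number = 0.3335 × 400 = 133.40 ≈ 133.

133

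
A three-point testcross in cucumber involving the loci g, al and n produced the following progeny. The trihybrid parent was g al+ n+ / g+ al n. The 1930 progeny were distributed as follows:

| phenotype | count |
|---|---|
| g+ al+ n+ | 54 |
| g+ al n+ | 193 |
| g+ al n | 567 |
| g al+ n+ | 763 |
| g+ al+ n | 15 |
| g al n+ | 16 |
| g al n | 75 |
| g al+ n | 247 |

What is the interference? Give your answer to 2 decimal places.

The two rarest classes, g al n+ and g+ al+ n, are the double crossovers. Comparing them with the parentals, only the al allele has switched, so al is the middle locus and the order is n – al – g.
n–al: (440 + 31)/1930 = 0.2440; al–g: (129 + 31)/1930 = 0.0829.
Expected DCO frequency = 0.2440 × 0.0829 ≈ 0.02023; observed = 31/1930 ≈ 0.01606.
Coefficient of coincidence = 0.01606/0.02023 ≈ 0.79; interference = 1 − 0.79 = 0.21.

0.21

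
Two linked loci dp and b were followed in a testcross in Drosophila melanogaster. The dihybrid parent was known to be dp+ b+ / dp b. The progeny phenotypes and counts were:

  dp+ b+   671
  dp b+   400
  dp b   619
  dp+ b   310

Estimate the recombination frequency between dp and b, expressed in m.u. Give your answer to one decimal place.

35.5 m.u.

The recombinant classes are dp+ b and dp b+: 310 + 400 = 710.
Recombination frequency = 710/2000 = 0.3550 ≈ 35.5%, i.e. 35.5 m.u.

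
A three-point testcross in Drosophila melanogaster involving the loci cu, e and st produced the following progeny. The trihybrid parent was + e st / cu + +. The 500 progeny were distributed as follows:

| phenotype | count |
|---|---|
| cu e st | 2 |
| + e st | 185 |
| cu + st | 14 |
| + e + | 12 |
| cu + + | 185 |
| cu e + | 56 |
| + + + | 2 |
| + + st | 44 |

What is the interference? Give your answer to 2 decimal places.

0.36

The two rarest classes, cu e st and + + +, are the double crossovers. Comparing them with the parentals, only the cu allele has switched, so cu is the middle locus and the order is e – cu – st.
e–cu: (100 + 4)/500 = 0.2080; cu–st: (26 + 4)/500 = 0.0600.
Expected DCO frequency = 0.2080 × 0.0600 ≈ 0.01248; observed = 4/500 ≈ 0.00800.
Coefficient of coincidence = 0.00800/0.01248 ≈ 0.64; interference = 1 − 0.64 = 0.36.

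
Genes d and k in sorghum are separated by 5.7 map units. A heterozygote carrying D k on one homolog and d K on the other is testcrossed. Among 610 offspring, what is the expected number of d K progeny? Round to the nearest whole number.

A map distance of 5.7 map units corresponds to a recombination frequency of 0.057.
The F1 is D k / d K, so d K is a parental gamete class with expected frequency (1 − r)/2 = 0.943/2 = 0.4715.
Expected number = 0.4715 × 610 = 287.62 ≈ 288.

288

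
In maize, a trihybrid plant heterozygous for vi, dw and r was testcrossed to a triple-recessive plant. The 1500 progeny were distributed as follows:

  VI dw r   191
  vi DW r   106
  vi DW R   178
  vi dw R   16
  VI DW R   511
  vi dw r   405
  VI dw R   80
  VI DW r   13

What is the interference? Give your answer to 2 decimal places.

0.49

The two most frequent reciprocal classes, vi dw r and VI DW R, are the parental types, so the F1 was vi dw r / VI DW R.
The two rarest classes, vi dw R and VI DW r, are the double crossovers. Comparing them with the parentals, only the r allele has switched, so r is the middle locus and the order is dw – r – vi.
dw–r: (186 + 29)/1500 = 0.1433; r–vi: (369 + 29)/1500 = 0.2653.
Expected DCO frequency = 0.1433 × 0.2653 ≈ 0.03802; observed = 29/1500 ≈ 0.01933.
Coefficient of coincidence = 0.01933/0.03802 ≈ 0.51; interference = 1 − 0.51 = 0.49.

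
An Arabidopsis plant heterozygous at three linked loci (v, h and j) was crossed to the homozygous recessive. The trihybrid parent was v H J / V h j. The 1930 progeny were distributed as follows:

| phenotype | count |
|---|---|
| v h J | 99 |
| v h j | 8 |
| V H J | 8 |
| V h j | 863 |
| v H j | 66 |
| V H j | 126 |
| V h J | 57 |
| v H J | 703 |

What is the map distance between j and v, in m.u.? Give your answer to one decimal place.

7.2 m.u.

The two rarest classes, V H J and v h j, are the double crossovers. Comparing them with the parentals, only the v allele has switched, so v is the middle locus and the order is h – v – j.
Crossovers in the v–j interval produce the single-crossover classes v H j and V h J (66 + 57 = 123) plus the double crossovers (16).
RF(v–j) = (123 + 16) / 1930 = 139/1930 = 0.0720 → 7.2 m.u.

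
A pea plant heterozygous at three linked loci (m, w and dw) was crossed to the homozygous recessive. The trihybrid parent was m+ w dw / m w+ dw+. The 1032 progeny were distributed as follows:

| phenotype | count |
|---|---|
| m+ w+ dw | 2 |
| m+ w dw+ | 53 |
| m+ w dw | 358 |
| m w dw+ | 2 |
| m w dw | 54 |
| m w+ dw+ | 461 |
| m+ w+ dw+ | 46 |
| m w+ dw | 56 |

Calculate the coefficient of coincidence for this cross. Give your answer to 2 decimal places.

The two rarest classes, m+ w+ dw and m w dw+, are the double crossovers. Comparing them with the parentals, only the w allele has switched, so w is the middle locus and the order is m – w – dw.
m–w: (100 + 4)/1032 = 0.1008; w–dw: (109 + 4)/1032 = 0.1095.
Expected DCO frequency = 0.1008 × 0.1095 ≈ 0.01104; observed = 4/1032 ≈ 0.00388.
Coefficient of coincidence = 0.00388/0.01104 ≈ 0.35.

0.35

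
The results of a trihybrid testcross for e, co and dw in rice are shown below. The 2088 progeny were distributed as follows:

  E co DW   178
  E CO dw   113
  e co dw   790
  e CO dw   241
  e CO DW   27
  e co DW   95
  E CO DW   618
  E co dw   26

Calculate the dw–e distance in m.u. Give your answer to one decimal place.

12.5 m.u.

The two most frequent reciprocal classes, E CO DW and e co dw, are the parental types, so the F1 was E CO DW / e co dw.
The two rarest classes, e CO DW and E co dw, are the double crossovers. Comparing them with the parentals, only the e allele has switched, so e is the middle locus and the order is co – e – dw.
Crossovers in the e–dw interval produce the single-crossover classes E CO dw and e co DW (113 + 95 = 208) plus the double crossovers (53).
RF(e–dw) = (208 + 53) / 2088 = 261/2088 = 0.1250 → 12.5 m.u.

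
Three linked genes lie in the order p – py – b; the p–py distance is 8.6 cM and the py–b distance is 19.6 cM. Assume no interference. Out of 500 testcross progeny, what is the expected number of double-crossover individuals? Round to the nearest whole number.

8

Map distances give recombination frequencies of 0.086 and 0.196 for the two intervals.
With no interference, expected double-crossover frequency = 0.086 × 0.196 = 0.01686.
Expected number = 0.01686 × 500 = 8.43 ≈ 8.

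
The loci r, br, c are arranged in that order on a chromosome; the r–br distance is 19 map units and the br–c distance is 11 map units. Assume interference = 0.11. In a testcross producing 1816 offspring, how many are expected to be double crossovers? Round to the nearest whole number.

Map distances give recombination frequencies of 0.190 and 0.110 for the two intervals.
With interference 0.11 (so coincidence = 0.89), expected double-crossover frequency = 0.190 × 0.110 × 0.89 = 0.01860.
Expected number = 0.01860 × 1816 = 33.78 ≈ 34.

34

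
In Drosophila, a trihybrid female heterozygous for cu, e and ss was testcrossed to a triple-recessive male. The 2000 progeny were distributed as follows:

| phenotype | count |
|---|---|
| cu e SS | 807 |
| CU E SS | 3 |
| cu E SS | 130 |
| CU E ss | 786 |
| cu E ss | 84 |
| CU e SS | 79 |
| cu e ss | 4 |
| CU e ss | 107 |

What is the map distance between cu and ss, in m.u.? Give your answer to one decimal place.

8.5 m.u.

The two most frequent reciprocal classes, CU E ss and cu e SS, are the parental types, so the F1 was CU E ss / cu e SS.
The two rarest classes, CU E SS and cu e ss, are the double crossovers. Comparing them with the parentals, only the ss allele has switched, so ss is the middle locus and the order is cu – ss – e.
Crossovers in the cu–ss interval produce the single-crossover classes cu E ss and CU e SS (84 + 79 = 163) plus the double crossovers (7).
RF(cu–ss) = (163 + 7) / 2000 = 170/2000 = 0.0850 → 8.5 m.u.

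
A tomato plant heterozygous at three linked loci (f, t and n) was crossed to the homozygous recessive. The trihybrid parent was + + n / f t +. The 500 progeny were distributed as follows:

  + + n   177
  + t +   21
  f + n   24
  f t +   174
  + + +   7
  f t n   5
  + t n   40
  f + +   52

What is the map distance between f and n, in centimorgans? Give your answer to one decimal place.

The two rarest classes, + + + and f t n, are the double crossovers. Comparing them with the parentals, only the n allele has switched, so n is the middle locus and the order is f – n – t.
Crossovers in the f–n interval produce the single-crossover classes f + n and + t + (24 + 21 = 45) plus the double crossovers (12).
RF(f–n) = (45 + 12) / 500 = 57/500 = 0.1140 → 11.4 centimorgans.

11.4 centimorgans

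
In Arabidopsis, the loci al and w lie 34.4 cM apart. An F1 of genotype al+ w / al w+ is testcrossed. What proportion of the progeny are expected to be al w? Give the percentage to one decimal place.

A map distance of 34.4 cM corresponds to a recombination frequency of 0.344.
The F1 is al+ w / al w+, so al w is a recombinant gamete class with expected frequency r/2 = 0.344/2 = 0.1720.
That is 0.1720 = 17.2% of the progeny.

17.2%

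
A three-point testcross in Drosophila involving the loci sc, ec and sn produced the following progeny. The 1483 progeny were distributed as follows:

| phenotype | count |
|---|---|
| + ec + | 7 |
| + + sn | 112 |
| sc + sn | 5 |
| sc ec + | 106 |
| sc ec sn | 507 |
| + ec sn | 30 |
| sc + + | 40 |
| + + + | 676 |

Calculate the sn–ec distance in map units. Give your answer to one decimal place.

15.5 map units

The two most frequent reciprocal classes, + + + and sc ec sn, are the parental types, so the F1 was + + + / sc ec sn.
The two rarest classes, + ec + and sc + sn, are the double crossovers. Comparing them with the parentals, only the ec allele has switched, so ec is the middle locus and the order is sn – ec – sc.
Crossovers in the sn–ec interval produce the single-crossover classes + + sn and sc ec + (112 + 106 = 218) plus the double crossovers (12).
RF(sn–ec) = (218 + 12) / 1483 = 230/1483 = 0.1551 → 15.5 map units.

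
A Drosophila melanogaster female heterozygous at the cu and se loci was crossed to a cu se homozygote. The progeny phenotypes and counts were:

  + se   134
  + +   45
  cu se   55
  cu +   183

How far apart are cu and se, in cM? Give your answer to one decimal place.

24.0 cM

The two most frequent classes, + se (134) and cu + (183), are the parental types, so the F1 was + se / cu +.
The recombinant classes are + + and cu se: 45 + 55 = 100.
Recombination frequency = 100/417 = 0.2398 ≈ 24.0%, i.e. 24.0 cM.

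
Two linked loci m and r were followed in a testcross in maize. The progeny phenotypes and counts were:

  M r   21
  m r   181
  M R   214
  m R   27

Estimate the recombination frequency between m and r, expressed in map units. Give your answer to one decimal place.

10.8 map units

The two most frequent classes, M R (214) and m r (181), are the parental types, so the F1 was M R / m r.
The recombinant classes are M r and m R: 21 + 27 = 48.
Recombination frequency = 48/443 = 0.1084 ≈ 10.8%, i.e. 10.8 map units.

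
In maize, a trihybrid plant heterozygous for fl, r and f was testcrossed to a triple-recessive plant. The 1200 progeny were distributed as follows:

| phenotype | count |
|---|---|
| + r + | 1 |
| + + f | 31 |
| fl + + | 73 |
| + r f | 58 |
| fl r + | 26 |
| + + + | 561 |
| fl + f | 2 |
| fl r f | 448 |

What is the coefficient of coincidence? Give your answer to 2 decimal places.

0.45

The two most frequent reciprocal classes, fl r f and + + +, are the parental types, so the F1 was fl r f / + + +.
The two rarest classes, fl + f and + r +, are the double crossovers. Comparing them with the parentals, only the r allele has switched, so r is the middle locus and the order is f – r – fl.
f–r: (57 + 3)/1200 = 0.0500; r–fl: (131 + 3)/1200 = 0.1117.
Expected DCO frequency = 0.0500 × 0.1117 ≈ 0.00558; observed = 3/1200 ≈ 0.00250.
Coefficient of coincidence = 0.00250/0.00558 ≈ 0.45.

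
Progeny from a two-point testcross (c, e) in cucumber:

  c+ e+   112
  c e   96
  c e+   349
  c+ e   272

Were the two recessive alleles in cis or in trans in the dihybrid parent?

trans

The two most frequent classes are c+ e (272) and c e+ (349); these are the parental (non-recombinant) types.
So the F1 carried c+ e on one chromosome and c e+ on the other — the recessive alleles are on opposite chromosomes (trans / repulsion).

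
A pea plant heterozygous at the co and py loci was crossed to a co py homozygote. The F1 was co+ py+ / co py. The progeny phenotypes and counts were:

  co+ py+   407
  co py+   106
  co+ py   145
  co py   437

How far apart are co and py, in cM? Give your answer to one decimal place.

The recombinant classes are co+ py and co py+: 145 + 106 = 251.
Recombination frequency = 251/1095 = 0.2292 ≈ 22.9%, i.e. 22.9 cM.

22.9 cM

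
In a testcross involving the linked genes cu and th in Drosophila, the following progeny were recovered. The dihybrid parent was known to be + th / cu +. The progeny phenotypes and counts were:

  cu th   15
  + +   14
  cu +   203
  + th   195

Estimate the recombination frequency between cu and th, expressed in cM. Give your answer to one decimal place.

6.8 cM

The recombinant classes are + + and cu th: 14 + 15 = 29.
Recombination frequency = 29/427 = 0.0679 ≈ 6.8%, i.e. 6.8 cM.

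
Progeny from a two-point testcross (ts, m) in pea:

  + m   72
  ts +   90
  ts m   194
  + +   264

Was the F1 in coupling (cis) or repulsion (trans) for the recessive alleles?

cis

The two most frequent classes are + + (264) and ts m (194); these are the parental (non-recombinant) types.
So the F1 carried + + on one chromosome and ts m on the other — the recessive alleles are on the same chromosome (cis / coupling).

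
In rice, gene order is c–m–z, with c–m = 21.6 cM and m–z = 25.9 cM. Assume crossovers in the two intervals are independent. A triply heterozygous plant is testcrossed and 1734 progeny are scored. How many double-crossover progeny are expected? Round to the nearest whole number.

Map distances give recombination frequencies of 0.216 and 0.259 for the two intervals.
With no interference, expected double-crossover frequency = 0.216 × 0.259 = 0.05594.
Expected number = 0.05594 × 1734 = 97.01 ≈ 97.

97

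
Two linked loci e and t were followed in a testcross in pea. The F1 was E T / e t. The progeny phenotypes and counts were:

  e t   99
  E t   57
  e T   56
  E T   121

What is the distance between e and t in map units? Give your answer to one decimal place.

33.9 map units

The recombinant classes are E t and e T: 57 + 56 = 113.
Recombination frequency = 113/333 = 0.3393 ≈ 33.9%, i.e. 33.9 map units.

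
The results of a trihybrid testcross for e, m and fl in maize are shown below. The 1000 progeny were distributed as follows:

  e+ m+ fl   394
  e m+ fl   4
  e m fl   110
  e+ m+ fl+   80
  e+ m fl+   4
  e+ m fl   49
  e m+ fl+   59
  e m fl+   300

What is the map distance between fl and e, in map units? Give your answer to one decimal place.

19.8 map units

The two most frequent reciprocal classes, e m fl+ and e+ m+ fl, are the parental types, so the F1 was e m fl+ / e+ m+ fl.
The two rarest classes, e+ m fl+ and e m+ fl, are the double crossovers. Comparing them with the parentals, only the e allele has switched, so e is the middle locus and the order is m – e – fl.
Crossovers in the e–fl interval produce the single-crossover classes e m fl and e+ m+ fl+ (110 + 80 = 190) plus the double crossovers (8).
RF(e–fl) = (190 + 8) / 1000 = 198/1000 = 0.1980 → 19.8 map units.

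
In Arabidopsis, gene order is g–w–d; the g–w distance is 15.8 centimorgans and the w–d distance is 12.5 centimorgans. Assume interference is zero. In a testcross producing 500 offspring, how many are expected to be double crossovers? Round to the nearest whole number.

10

Map distances give recombination frequencies of 0.158 and 0.125 for the two intervals.
With no interference, expected double-crossover frequency = 0.158 × 0.125 = 0.01975.
Expected number = 0.01975 × 500 = 9.88 ≈ 10.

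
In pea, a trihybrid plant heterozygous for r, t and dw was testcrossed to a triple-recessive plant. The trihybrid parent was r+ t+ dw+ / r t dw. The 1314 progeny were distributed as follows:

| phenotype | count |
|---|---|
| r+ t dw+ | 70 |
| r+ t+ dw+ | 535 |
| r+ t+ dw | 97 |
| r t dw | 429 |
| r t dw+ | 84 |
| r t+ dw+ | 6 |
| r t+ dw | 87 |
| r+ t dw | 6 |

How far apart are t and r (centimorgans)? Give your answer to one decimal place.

The two rarest classes, r t+ dw+ and r+ t dw, are the double crossovers. Comparing them with the parentals, only the r allele has switched, so r is the middle locus and the order is dw – r – t.
Crossovers in the r–t interval produce the single-crossover classes r+ t dw+ and r t+ dw (70 + 87 = 157) plus the double crossovers (12).
RF(r–t) = (157 + 12) / 1314 = 169/1314 = 0.1286 → 12.9 centimorgans.

12.9 centimorgans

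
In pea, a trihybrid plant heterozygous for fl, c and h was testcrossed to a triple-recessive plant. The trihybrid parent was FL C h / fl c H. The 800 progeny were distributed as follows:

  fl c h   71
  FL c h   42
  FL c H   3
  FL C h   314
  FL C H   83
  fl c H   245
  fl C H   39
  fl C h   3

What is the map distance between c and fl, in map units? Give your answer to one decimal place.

The two rarest classes, fl C h and FL c H, are the double crossovers. Comparing them with the parentals, only the fl allele has switched, so fl is the middle locus and the order is h – fl – c.
Crossovers in the fl–c interval produce the single-crossover classes FL c h and fl C H (42 + 39 = 81) plus the double crossovers (6).
RF(fl–c) = (81 + 6) / 800 = 87/800 = 0.1087 → 10.9 map units.

10.9 map units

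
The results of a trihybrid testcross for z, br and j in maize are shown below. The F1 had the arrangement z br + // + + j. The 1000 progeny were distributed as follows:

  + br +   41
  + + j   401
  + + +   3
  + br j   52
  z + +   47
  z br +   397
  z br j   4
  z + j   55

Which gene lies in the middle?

The two rarest classes, z br j and + + +, are the double crossovers. Comparing them with the parentals, only the j allele has switched, so j is the middle locus and the order is z – j – br.

j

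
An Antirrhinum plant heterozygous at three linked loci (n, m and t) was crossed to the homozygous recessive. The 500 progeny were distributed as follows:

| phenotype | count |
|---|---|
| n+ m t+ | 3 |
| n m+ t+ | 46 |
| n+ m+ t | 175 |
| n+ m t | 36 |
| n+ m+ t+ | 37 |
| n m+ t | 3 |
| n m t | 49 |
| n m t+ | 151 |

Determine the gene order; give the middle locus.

The two most frequent reciprocal classes, n+ m+ t and n m t+, are the parental types, so the F1 was n+ m+ t / n m t+.
The two rarest classes, n m+ t and n+ m t+, are the double crossovers. Comparing them with the parentals, only the n allele has switched, so n is the middle locus and the order is t – n – m.

n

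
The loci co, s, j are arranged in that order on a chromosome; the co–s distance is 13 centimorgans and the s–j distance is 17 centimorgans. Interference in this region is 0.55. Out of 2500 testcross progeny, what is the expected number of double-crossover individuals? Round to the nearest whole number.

25

Map distances give recombination frequencies of 0.130 and 0.170 for the two intervals.
With interference 0.55 (so coincidence = 0.45), expected double-crossover frequency = 0.130 × 0.170 × 0.45 = 0.00994.
Expected number = 0.00994 × 2500 = 24.86 ≈ 25.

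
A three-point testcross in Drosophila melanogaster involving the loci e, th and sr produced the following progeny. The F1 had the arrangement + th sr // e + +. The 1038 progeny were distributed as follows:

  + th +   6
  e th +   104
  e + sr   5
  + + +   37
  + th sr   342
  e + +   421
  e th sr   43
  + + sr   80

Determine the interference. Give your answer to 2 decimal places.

The two rarest classes, + th + and e + sr, are the double crossovers. Comparing them with the parentals, only the sr allele has switched, so sr is the middle locus and the order is th – sr – e.
th–sr: (184 + 11)/1038 = 0.1879; sr–e: (80 + 11)/1038 = 0.0877.
Expected DCO frequency = 0.1879 × 0.0877 ≈ 0.01648; observed = 11/1038 ≈ 0.01060.
Coefficient of coincidence = 0.01060/0.01648 ≈ 0.64; interference = 1 − 0.64 = 0.36.

0.36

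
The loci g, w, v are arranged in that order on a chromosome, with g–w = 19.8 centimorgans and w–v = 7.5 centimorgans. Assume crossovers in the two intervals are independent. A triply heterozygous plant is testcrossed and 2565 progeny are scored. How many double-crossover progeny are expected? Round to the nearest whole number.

Map distances give recombination frequencies of 0.198 and 0.075 for the two intervals.
With no interference, expected double-crossover frequency = 0.198 × 0.075 = 0.01485.
Expected number = 0.01485 × 2565 = 38.09 ≈ 38.

38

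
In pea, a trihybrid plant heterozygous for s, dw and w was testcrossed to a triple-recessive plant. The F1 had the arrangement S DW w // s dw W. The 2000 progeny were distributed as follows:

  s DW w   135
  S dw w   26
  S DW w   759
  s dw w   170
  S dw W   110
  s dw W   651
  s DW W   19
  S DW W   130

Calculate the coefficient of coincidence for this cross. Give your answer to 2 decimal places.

The two rarest classes, S dw w and s DW W, are the double crossovers. Comparing them with the parentals, only the dw allele has switched, so dw is the middle locus and the order is s – dw – w.
s–dw: (245 + 45)/2000 = 0.1450; dw–w: (300 + 45)/2000 = 0.1725.
Expected DCO frequency = 0.1450 × 0.1725 ≈ 0.02501; observed = 45/2000 ≈ 0.02250.
Coefficient of coincidence = 0.02250/0.02501 ≈ 0.90.

0.90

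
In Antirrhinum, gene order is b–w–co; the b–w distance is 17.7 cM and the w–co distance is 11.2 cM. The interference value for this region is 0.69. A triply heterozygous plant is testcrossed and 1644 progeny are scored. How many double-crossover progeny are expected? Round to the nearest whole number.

Map distances give recombination frequencies of 0.177 and 0.112 for the two intervals.
With interference 0.69 (so coincidence = 0.31), expected double-crossover frequency = 0.177 × 0.112 × 0.31 = 0.00615.
Expected number = 0.00615 × 1644 = 10.10 ≈ 10.

10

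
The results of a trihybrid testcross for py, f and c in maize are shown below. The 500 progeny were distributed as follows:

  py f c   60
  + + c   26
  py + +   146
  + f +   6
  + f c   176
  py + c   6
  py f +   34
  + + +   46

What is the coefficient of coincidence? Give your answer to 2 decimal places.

0.71

The two most frequent reciprocal classes, py + + and + f c, are the parental types, so the F1 was py + + / + f c.
The two rarest classes, py + c and + f +, are the double crossovers. Comparing them with the parentals, only the c allele has switched, so c is the middle locus and the order is py – c – f.
py–c: (106 + 12)/500 = 0.2360; c–f: (60 + 12)/500 = 0.1440.
Expected DCO frequency = 0.2360 × 0.1440 ≈ 0.03398; observed = 12/500 ≈ 0.02400.
Coefficient of coincidence = 0.02400/0.03398 ≈ 0.71.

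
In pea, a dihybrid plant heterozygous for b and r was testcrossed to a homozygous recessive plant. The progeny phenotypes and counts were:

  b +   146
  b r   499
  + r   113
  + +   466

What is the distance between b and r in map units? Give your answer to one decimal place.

21.2 map units

The two most frequent classes, + + (466) and b r (499), are the parental types, so the F1 was + + / b r.
The recombinant classes are + r and b +: 113 + 146 = 259.
Recombination frequency = 259/1224 = 0.2116 ≈ 21.2%, i.e. 21.2 map units.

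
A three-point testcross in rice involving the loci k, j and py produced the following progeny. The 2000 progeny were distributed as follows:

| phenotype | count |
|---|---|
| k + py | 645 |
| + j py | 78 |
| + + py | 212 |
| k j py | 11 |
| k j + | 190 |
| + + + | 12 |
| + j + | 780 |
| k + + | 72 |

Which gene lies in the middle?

The two most frequent reciprocal classes, k + py and + j +, are the parental types, so the F1 was k + py / + j +.
The two rarest classes, k j py and + + +, are the double crossovers. Comparing them with the parentals, only the j allele has switched, so j is the middle locus and the order is k – j – py.

j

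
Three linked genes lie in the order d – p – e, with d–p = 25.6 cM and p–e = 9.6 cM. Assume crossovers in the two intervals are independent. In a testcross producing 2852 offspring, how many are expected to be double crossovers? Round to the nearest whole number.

Map distances give recombination frequencies of 0.256 and 0.096 for the two intervals.
With no interference, expected double-crossover frequency = 0.256 × 0.096 = 0.02458.
Expected number = 0.02458 × 2852 = 70.09 ≈ 70.

70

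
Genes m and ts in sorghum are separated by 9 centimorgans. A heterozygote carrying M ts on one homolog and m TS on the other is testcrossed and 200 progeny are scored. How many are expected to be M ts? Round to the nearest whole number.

91

A map distance of 9 centimorgans corresponds to a recombination frequency of 0.090.
The F1 is M ts / m TS, so M ts is a parental gamete class with expected frequency (1 − r)/2 = 0.910/2 = 0.4550.
Expected number = 0.4550 × 200 = 91.00 ≈ 91.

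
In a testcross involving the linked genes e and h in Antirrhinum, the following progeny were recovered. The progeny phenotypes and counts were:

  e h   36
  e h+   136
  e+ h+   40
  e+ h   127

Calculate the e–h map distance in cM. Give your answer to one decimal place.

22.4 cM

The two most frequent classes, e+ h (127) and e h+ (136), are the parental types, so the F1 was e+ h / e h+.
The recombinant classes are e+ h+ and e h: 40 + 36 = 76.
Recombination frequency = 76/339 = 0.2242 ≈ 22.4%, i.e. 22.4 cM.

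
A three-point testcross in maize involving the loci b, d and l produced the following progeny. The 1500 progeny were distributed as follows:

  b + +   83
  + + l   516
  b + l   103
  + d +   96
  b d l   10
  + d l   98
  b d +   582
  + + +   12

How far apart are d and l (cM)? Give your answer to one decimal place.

13.5 cM

The two most frequent reciprocal classes, + + l and b d +, are the parental types, so the F1 was + + l / b d +.
The two rarest classes, + + + and b d l, are the double crossovers. Comparing them with the parentals, only the l allele has switched, so l is the middle locus and the order is b – l – d.
Crossovers in the l–d interval produce the single-crossover classes + d l and b + + (98 + 83 = 181) plus the double crossovers (22).
RF(l–d) = (181 + 22) / 1500 = 203/1500 = 0.1353 → 13.5 cM.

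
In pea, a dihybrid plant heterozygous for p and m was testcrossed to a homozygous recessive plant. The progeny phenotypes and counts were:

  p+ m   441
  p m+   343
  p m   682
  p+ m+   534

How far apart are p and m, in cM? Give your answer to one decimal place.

The two most frequent classes, p+ m+ (534) and p m (682), are the parental types, so the F1 was p+ m+ / p m.
The recombinant classes are p+ m and p m+: 441 + 343 = 784.
Recombination frequency = 784/2000 = 0.3920 ≈ 39.2%, i.e. 39.2 cM.

39.2 cM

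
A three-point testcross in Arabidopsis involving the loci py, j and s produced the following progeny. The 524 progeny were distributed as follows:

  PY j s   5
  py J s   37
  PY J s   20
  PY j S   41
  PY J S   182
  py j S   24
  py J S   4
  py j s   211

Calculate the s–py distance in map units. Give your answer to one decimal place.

10.1 map units

The two most frequent reciprocal classes, py j s and PY J S, are the parental types, so the F1 was py j s / PY J S.
The two rarest classes, PY j s and py J S, are the double crossovers. Comparing them with the parentals, only the py allele has switched, so py is the middle locus and the order is s – py – j.
Crossovers in the s–py interval produce the single-crossover classes py j S and PY J s (24 + 20 = 44) plus the double crossovers (9).
RF(s–py) = (44 + 9) / 524 = 53/524 = 0.1011 → 10.1 map units.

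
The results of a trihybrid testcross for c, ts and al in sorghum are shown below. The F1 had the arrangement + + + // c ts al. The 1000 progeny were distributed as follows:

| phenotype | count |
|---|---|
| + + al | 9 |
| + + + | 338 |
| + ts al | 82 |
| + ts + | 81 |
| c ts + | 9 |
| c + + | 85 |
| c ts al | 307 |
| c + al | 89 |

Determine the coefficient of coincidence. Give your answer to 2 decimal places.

0.52

The two rarest classes, + + al and c ts +, are the double crossovers. Comparing them with the parentals, only the al allele has switched, so al is the middle locus and the order is ts – al – c.
ts–al: (170 + 18)/1000 = 0.1880; al–c: (167 + 18)/1000 = 0.1850.
Expected DCO frequency = 0.1880 × 0.1850 ≈ 0.03478; observed = 18/1000 ≈ 0.01800.
Coefficient of coincidence = 0.01800/0.03478 ≈ 0.52.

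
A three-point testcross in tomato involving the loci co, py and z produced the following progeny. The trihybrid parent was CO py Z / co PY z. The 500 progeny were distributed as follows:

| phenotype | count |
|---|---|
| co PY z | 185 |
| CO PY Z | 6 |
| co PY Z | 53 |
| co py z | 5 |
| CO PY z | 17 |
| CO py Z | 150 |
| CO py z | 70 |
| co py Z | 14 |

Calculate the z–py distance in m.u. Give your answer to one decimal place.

The two rarest classes, CO PY Z and co py z, are the double crossovers. Comparing them with the parentals, only the py allele has switched, so py is the middle locus and the order is z – py – co.
Crossovers in the z–py interval produce the single-crossover classes CO py z and co PY Z (70 + 53 = 123) plus the double crossovers (11).
RF(z–py) = (123 + 11) / 500 = 134/500 = 0.2680 → 26.8 m.u.

26.8 m.u.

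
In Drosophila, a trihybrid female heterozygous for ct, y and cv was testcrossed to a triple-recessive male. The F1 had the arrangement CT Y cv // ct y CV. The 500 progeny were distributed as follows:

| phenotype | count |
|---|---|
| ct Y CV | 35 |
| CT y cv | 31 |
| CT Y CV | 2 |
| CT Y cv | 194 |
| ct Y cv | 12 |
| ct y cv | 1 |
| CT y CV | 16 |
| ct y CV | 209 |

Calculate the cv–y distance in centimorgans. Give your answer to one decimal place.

13.8 centimorgans

The two rarest classes, CT Y CV and ct y cv, are the double crossovers. Comparing them with the parentals, only the cv allele has switched, so cv is the middle locus and the order is y – cv – ct.
Crossovers in the y–cv interval produce the single-crossover classes CT y cv and ct Y CV (31 + 35 = 66) plus the double crossovers (3).
RF(y–cv) = (66 + 3) / 500 = 69/500 = 0.1380 → 13.8 centimorgans.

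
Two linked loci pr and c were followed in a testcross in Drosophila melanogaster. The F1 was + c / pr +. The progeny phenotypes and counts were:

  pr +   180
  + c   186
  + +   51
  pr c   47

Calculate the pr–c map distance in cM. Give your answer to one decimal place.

21.1 cM

The recombinant classes are + + and pr c: 51 + 47 = 98.
Recombination frequency = 98/464 = 0.2112 ≈ 21.1%, i.e. 21.1 cM.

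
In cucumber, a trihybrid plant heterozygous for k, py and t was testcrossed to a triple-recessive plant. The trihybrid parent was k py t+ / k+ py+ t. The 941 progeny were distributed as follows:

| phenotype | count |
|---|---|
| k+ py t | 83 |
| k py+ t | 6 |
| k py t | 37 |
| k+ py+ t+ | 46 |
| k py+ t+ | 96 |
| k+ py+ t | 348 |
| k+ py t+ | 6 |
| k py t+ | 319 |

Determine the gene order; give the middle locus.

The two rarest classes, k+ py t+ and k py+ t, are the double crossovers. Comparing them with the parentals, only the k allele has switched, so k is the middle locus and the order is py – k – t.

k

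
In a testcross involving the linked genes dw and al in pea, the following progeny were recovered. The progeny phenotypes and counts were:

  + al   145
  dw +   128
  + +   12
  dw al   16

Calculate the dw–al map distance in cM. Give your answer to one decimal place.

9.3 cM

The two most frequent classes, + al (145) and dw + (128), are the parental types, so the F1 was + al / dw +.
The recombinant classes are + + and dw al: 12 + 16 = 28.
Recombination frequency = 28/301 = 0.0930 ≈ 9.3%, i.e. 9.3 cM.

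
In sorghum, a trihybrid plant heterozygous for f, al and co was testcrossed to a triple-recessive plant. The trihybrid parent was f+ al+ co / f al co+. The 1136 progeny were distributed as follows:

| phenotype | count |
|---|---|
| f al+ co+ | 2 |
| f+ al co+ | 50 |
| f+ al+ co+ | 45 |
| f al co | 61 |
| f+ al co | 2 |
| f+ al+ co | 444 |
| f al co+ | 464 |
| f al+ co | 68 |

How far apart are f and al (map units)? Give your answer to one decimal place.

10.7 map units

The two rarest classes, f+ al co and f al+ co+, are the double crossovers. Comparing them with the parentals, only the al allele has switched, so al is the middle locus and the order is f – al – co.
Crossovers in the f–al interval produce the single-crossover classes f al+ co and f+ al co+ (68 + 50 = 118) plus the double crossovers (4).
RF(f–al) = (118 + 4) / 1136 = 122/1136 = 0.1074 → 10.7 map units.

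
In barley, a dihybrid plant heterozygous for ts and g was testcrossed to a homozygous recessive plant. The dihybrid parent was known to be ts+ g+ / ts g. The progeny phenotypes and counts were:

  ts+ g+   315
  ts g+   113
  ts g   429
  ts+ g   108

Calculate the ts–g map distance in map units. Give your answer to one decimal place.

22.9 map units

The recombinant classes are ts+ g and ts g+: 108 + 113 = 221.
Recombination frequency = 221/965 = 0.2290 ≈ 22.9%, i.e. 22.9 map units.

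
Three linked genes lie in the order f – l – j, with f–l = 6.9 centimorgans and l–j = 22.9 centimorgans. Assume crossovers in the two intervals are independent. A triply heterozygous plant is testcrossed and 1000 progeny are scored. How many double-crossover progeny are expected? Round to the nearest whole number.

Map distances give recombination frequencies of 0.069 and 0.229 for the two intervals.
With no interference, expected double-crossover frequency = 0.069 × 0.229 = 0.01580.
Expected number = 0.01580 × 1000 = 15.80 ≈ 16.

16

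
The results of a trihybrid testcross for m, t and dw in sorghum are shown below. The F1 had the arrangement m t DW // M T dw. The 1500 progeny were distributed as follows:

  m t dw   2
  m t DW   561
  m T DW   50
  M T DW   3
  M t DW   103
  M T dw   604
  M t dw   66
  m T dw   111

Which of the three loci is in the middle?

The two rarest classes, m t dw and M T DW, are the double crossovers. Comparing them with the parentals, only the dw allele has switched, so dw is the middle locus and the order is t – dw – m.

dw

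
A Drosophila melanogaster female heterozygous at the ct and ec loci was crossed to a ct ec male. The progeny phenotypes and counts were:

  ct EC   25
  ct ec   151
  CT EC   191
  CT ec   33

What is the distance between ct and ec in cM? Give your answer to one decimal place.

14.5 cM

The two most frequent classes, CT EC (191) and ct ec (151), are the parental types, so the F1 was CT EC / ct ec.
The recombinant classes are CT ec and ct EC: 33 + 25 = 58.
Recombination frequency = 58/400 = 0.1450 ≈ 14.5%, i.e. 14.5 cM.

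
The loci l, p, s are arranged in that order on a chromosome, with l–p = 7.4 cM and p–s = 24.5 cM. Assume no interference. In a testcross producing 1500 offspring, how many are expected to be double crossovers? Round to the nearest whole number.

27

Map distances give recombination frequencies of 0.074 and 0.245 for the two intervals.
With no interference, expected double-crossover frequency = 0.074 × 0.245 = 0.01813.
Expected number = 0.01813 × 1500 = 27.20 ≈ 27.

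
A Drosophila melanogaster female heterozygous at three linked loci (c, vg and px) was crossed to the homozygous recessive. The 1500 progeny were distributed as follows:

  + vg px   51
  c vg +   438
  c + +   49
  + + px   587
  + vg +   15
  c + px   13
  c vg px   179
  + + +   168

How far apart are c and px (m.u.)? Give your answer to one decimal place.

25.0 m.u.

The two most frequent reciprocal classes, + + px and c vg +, are the parental types, so the F1 was + + px / c vg +.
The two rarest classes, c + px and + vg +, are the double crossovers. Comparing them with the parentals, only the c allele has switched, so c is the middle locus and the order is px – c – vg.
Crossovers in the px–c interval produce the single-crossover classes + + + and c vg px (168 + 179 = 347) plus the double crossovers (28).
RF(px–c) = (347 + 28) / 1500 = 375/1500 = 0.2500 → 25.0 m.u.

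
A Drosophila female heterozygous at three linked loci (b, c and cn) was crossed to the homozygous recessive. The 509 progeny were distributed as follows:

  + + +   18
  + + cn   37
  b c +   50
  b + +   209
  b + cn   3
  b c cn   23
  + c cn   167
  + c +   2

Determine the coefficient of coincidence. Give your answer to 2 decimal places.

The two most frequent reciprocal classes, b + + and + c cn, are the parental types, so the F1 was b + + / + c cn.
The two rarest classes, b + cn and + c +, are the double crossovers. Comparing them with the parentals, only the cn allele has switched, so cn is the middle locus and the order is b – cn – c.
b–cn: (41 + 5)/509 = 0.0904; cn–c: (87 + 5)/509 = 0.1807.
Expected DCO frequency = 0.0904 × 0.1807 ≈ 0.01634; observed = 5/509 ≈ 0.00982.
Coefficient of coincidence = 0.00982/0.01634 ≈ 0.60.

0.60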